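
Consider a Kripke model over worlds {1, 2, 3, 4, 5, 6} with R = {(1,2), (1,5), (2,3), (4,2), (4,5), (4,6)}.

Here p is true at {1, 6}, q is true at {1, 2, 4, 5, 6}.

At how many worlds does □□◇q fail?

1: successors {2, 5}; □◇q there: 2:F, 5:T. ✗
2: successors {3}; □◇q there: 3:T. ✓
3: no successors, so □□◇q holds vacuously. ✓
4: successors {2, 5, 6}; □◇q there: 2:F, 5:T, 6:T. ✗
5: no successors, so □□◇q holds vacuously. ✓
6: no successors, so □□◇q holds vacuously. ✓
Satisfying worlds: {2, 3, 5, 6}.
So □□◇q fails at the other 2 worlds.

2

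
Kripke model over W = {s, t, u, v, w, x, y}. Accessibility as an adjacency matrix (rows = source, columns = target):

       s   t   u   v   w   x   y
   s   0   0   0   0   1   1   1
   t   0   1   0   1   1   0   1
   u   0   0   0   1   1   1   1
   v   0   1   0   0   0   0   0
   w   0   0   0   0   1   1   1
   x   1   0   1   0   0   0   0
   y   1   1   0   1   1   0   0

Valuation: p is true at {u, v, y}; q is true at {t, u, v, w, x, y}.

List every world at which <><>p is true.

{s, t, u, v, w, x, y}

s: successors {w, x, y}; <>p there: w:T, x:T, y:T. ✓
t: successors {t, v, w, y}; <>p there: t:T, v:F, w:T, y:T. ✓
u: successors {v, w, x, y}; <>p there: v:F, w:T, x:T, y:T. ✓
v: successors {t}; <>p there: t:T. ✓
w: successors {w, x, y}; <>p there: w:T, x:T, y:T. ✓
x: successors {s, u}; <>p there: s:T, u:T. ✓
y: successors {s, t, v, w}; <>p there: s:T, t:T, v:F, w:T. ✓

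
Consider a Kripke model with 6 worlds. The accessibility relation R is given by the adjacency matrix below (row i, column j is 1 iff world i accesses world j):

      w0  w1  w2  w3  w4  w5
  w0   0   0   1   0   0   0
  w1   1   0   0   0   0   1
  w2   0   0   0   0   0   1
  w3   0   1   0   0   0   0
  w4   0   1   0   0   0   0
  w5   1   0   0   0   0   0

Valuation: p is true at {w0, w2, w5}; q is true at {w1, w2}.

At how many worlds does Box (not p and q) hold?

w0: successors {w2}; not p and q there: w2:F. ✗
w1: successors {w0, w5}; not p and q there: w0:F, w5:F. ✗
w2: successors {w5}; not p and q there: w5:F. ✗
w3: successors {w1}; not p and q there: w1:T. ✓
w4: successors {w1}; not p and q there: w1:T. ✓
w5: successors {w0}; not p and q there: w0:F. ✗
Satisfying worlds: {w3, w4}.

2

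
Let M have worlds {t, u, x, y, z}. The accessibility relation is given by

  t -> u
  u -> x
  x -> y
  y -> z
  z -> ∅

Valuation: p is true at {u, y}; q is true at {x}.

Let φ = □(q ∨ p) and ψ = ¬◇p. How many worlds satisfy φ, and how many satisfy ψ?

For □(q ∨ p):
t: successors {u}; q ∨ p there: u:T. ✓
u: successors {x}; q ∨ p there: x:T. ✓
x: successors {y}; q ∨ p there: y:T. ✓
y: successors {z}; q ∨ p there: z:F. ✗
z: no successors, so □(q ∨ p) holds vacuously. ✓
— 4 worlds.
For ¬◇p:
t: ◇p is T. ✗
u: ◇p is F. ✓
x: ◇p is T. ✗
y: ◇p is F. ✓
z: ◇p is F. ✓
— 3 worlds.

4 and 3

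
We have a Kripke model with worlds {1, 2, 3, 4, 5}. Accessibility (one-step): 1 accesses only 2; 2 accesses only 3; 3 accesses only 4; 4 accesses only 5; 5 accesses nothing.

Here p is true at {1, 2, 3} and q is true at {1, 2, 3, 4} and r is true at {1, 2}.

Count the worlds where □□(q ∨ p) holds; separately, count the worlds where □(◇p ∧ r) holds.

4 and 2

For □□(q ∨ p):
1: successors {2}; □(q ∨ p) there: 2:T. ✓
2: successors {3}; □(q ∨ p) there: 3:T. ✓
3: successors {4}; □(q ∨ p) there: 4:F. ✗
4: successors {5}; □(q ∨ p) there: 5:T. ✓
5: no successors, so □□(q ∨ p) holds vacuously. ✓
— 4 worlds.
For □(◇p ∧ r):
1: successors {2}; ◇p ∧ r there: 2:T. ✓
2: successors {3}; ◇p ∧ r there: 3:F. ✗
3: successors {4}; ◇p ∧ r there: 4:F. ✗
4: successors {5}; ◇p ∧ r there: 5:F. ✗
5: no successors, so □(◇p ∧ r) holds vacuously. ✓
— 2 worlds.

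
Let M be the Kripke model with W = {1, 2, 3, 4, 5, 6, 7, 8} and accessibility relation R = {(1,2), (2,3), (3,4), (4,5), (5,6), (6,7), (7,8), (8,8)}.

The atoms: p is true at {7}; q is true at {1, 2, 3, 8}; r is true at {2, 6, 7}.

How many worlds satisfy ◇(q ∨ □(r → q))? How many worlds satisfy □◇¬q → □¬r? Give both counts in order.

6 and 7

For ◇(q ∨ □(r → q)):
1: successors {2}; q ∨ □(r → q) there: 2:T. ✓
2: successors {3}; q ∨ □(r → q) there: 3:T. ✓
3: successors {4}; q ∨ □(r → q) there: 4:T. ✓
4: successors {5}; q ∨ □(r → q) there: 5:F. ✗
5: successors {6}; q ∨ □(r → q) there: 6:F. ✗
6: successors {7}; q ∨ □(r → q) there: 7:T. ✓
7: successors {8}; q ∨ □(r → q) there: 8:T. ✓
8: successors {8}; q ∨ □(r → q) there: 8:T. ✓
— 6 worlds.
For □◇¬q → □¬r:
1: □◇¬q is F, □¬r is F. ✓
2: □◇¬q is T, □¬r is T. ✓
3: □◇¬q is T, □¬r is T. ✓
4: □◇¬q is T, □¬r is T. ✓
5: □◇¬q is T, □¬r is F. ✗
6: □◇¬q is F, □¬r is F. ✓
7: □◇¬q is F, □¬r is T. ✓
8: □◇¬q is F, □¬r is T. ✓
— 7 worlds.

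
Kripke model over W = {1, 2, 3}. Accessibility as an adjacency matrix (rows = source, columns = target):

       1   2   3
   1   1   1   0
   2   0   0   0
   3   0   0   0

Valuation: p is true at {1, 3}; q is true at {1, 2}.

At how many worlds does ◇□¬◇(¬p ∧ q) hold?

1

1: successors {1, 2}; □¬◇(¬p ∧ q) there: 1:F, 2:T. ✓
2: no successors, so ◇□¬◇(¬p ∧ q) fails. ✗
3: no successors, so ◇□¬◇(¬p ∧ q) fails. ✗
Satisfying worlds: {1}.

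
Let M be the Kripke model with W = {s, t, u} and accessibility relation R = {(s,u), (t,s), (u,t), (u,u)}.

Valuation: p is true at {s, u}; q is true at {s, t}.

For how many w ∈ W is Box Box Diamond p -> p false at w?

s: Box Box Diamond p is T, p is T. ✓
t: Box Box Diamond p is T, p is F. ✗
u: Box Box Diamond p is T, p is T. ✓
Satisfying worlds: {s, u}.
So Box Box Diamond p -> p fails at the other 1 world.

1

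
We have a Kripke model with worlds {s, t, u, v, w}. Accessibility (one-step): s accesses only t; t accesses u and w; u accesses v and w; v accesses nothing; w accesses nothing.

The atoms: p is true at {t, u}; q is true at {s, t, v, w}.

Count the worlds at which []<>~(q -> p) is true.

3

s: successors {t}; <>~(q -> p) there: t:T. ✓
t: successors {u, w}; <>~(q -> p) there: u:T, w:F. ✗
u: successors {v, w}; <>~(q -> p) there: v:F, w:F. ✗
v: no successors, so []<>~(q -> p) holds vacuously. ✓
w: no successors, so []<>~(q -> p) holds vacuously. ✓
Satisfying worlds: {s, v, w}.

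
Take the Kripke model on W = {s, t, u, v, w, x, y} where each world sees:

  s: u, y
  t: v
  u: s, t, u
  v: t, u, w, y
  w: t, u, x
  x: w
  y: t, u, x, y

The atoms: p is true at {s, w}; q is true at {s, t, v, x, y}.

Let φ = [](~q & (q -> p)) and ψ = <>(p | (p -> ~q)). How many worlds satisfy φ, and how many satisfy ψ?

1 and 7

For [](~q & (q -> p)):
s: successors {u, y}; ~q & (q -> p) there: u:T, y:F. ✗
t: successors {v}; ~q & (q -> p) there: v:F. ✗
u: successors {s, t, u}; ~q & (q -> p) there: s:F, t:F, u:T. ✗
v: successors {t, u, w, y}; ~q & (q -> p) there: t:F, u:T, w:T, y:F. ✗
w: successors {t, u, x}; ~q & (q -> p) there: t:F, u:T, x:F. ✗
x: successors {w}; ~q & (q -> p) there: w:T. ✓
y: successors {t, u, x, y}; ~q & (q -> p) there: t:F, u:T, x:F, y:F. ✗
— 1 world.
For <>(p | (p -> ~q)):
s: successors {u, y}; p | (p -> ~q) there: u:T, y:T. ✓
t: successors {v}; p | (p -> ~q) there: v:T. ✓
u: successors {s, t, u}; p | (p -> ~q) there: s:T, t:T, u:T. ✓
v: successors {t, u, w, y}; p | (p -> ~q) there: t:T, u:T, w:T, y:T. ✓
w: successors {t, u, x}; p | (p -> ~q) there: t:T, u:T, x:T. ✓
x: successors {w}; p | (p -> ~q) there: w:T. ✓
y: successors {t, u, x, y}; p | (p -> ~q) there: t:T, u:T, x:T, y:T. ✓
— 7 worlds.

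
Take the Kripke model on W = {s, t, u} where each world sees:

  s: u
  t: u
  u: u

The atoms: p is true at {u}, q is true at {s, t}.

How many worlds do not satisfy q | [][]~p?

s: q is T, [][]~p is F. ✓
t: q is T, [][]~p is F. ✓
u: q is F, [][]~p is F. ✗
Satisfying worlds: {s, t}.
So q | [][]~p fails at the other 1 world.

1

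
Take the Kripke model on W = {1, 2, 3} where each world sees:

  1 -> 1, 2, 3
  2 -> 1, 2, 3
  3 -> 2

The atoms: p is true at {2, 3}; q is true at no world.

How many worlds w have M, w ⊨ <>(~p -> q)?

3

1: successors {1, 2, 3}; ~p -> q there: 1:F, 2:T, 3:T. ✓
2: successors {1, 2, 3}; ~p -> q there: 1:F, 2:T, 3:T. ✓
3: successors {2}; ~p -> q there: 2:T. ✓
Satisfying worlds: {1, 2, 3}.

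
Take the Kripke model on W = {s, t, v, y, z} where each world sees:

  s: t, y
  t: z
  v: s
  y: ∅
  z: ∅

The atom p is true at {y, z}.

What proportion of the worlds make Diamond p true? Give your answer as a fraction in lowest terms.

2/5

s: successors {t, y}; p there: t:F, y:T. ✓
t: successors {z}; p there: z:T. ✓
v: successors {s}; p there: s:F. ✗
y: no successors, so Diamond p fails. ✗
z: no successors, so Diamond p fails. ✗
That's 2 of 5 worlds, so 2/5.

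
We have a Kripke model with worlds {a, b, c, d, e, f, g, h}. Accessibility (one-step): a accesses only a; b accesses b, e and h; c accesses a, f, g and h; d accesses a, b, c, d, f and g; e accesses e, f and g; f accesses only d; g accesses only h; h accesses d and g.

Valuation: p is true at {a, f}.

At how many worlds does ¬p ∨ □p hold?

7

a: ¬p is F, □p is T. ✓
b: ¬p is T, □p is F. ✓
c: ¬p is T, □p is F. ✓
d: ¬p is T, □p is F. ✓
e: ¬p is T, □p is F. ✓
f: ¬p is F, □p is F. ✗
g: ¬p is T, □p is F. ✓
h: ¬p is T, □p is F. ✓
Satisfying worlds: {a, b, c, d, e, g, h}.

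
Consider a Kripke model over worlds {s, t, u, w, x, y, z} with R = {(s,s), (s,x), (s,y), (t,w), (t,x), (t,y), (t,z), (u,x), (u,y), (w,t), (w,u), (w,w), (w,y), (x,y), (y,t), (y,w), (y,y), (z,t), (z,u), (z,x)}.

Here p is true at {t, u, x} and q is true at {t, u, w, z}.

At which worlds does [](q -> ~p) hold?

{s, t, u, x}

s: successors {s, x, y}; q -> ~p there: s:T, x:T, y:T. ✓
t: successors {w, x, y, z}; q -> ~p there: w:T, x:T, y:T, z:T. ✓
u: successors {x, y}; q -> ~p there: x:T, y:T. ✓
w: successors {t, u, w, y}; q -> ~p there: t:F, u:F, w:T, y:T. ✗
x: successors {y}; q -> ~p there: y:T. ✓
y: successors {t, w, y}; q -> ~p there: t:F, w:T, y:T. ✗
z: successors {t, u, x}; q -> ~p there: t:F, u:F, x:T. ✗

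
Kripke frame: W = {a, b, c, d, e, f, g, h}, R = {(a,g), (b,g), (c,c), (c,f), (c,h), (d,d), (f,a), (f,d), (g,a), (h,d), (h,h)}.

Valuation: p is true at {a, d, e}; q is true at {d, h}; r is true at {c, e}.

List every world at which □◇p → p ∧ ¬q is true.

{a, c, e, f, g}

a: □◇p is T, p ∧ ¬q is T. ✓
b: □◇p is T, p ∧ ¬q is F. ✗
c: □◇p is F, p ∧ ¬q is F. ✓
d: □◇p is T, p ∧ ¬q is F. ✗
e: □◇p is T, p ∧ ¬q is T. ✓
f: □◇p is F, p ∧ ¬q is F. ✓
g: □◇p is F, p ∧ ¬q is F. ✓
h: □◇p is T, p ∧ ¬q is F. ✗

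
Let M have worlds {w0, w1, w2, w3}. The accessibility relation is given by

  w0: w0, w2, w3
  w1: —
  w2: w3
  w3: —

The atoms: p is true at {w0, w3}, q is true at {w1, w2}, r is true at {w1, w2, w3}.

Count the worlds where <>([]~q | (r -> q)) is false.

w0: successors {w0, w2, w3}; []~q | (r -> q) there: w0:T, w2:T, w3:T. ✓
w1: no successors, so <>([]~q | (r -> q)) fails. ✗
w2: successors {w3}; []~q | (r -> q) there: w3:T. ✓
w3: no successors, so <>([]~q | (r -> q)) fails. ✗
Satisfying worlds: {w0, w2}.
So <>([]~q | (r -> q)) fails at the other 2 worlds.

2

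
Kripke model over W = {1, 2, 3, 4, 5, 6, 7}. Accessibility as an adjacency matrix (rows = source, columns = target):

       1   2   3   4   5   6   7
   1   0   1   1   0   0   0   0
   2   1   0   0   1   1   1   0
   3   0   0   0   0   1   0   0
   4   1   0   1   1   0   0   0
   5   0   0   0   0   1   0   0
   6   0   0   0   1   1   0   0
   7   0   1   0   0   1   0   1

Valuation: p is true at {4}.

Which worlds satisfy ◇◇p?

{1, 2, 4, 6, 7}

1: successors {2, 3}; ◇p there: 2:T, 3:F. ✓
2: successors {1, 4, 5, 6}; ◇p there: 1:F, 4:T, 5:F, 6:T. ✓
3: successors {5}; ◇p there: 5:F. ✗
4: successors {1, 3, 4}; ◇p there: 1:F, 3:F, 4:T. ✓
5: successors {5}; ◇p there: 5:F. ✗
6: successors {4, 5}; ◇p there: 4:T, 5:F. ✓
7: successors {2, 5, 7}; ◇p there: 2:T, 5:F, 7:F. ✓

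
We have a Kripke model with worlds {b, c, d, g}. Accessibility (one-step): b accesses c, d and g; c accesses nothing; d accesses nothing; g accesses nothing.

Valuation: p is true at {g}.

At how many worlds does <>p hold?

b: successors {c, d, g}; p there: c:F, d:F, g:T. ✓
c: no successors, so <>p fails. ✗
d: no successors, so <>p fails. ✗
g: no successors, so <>p fails. ✗
Satisfying worlds: {b}.

1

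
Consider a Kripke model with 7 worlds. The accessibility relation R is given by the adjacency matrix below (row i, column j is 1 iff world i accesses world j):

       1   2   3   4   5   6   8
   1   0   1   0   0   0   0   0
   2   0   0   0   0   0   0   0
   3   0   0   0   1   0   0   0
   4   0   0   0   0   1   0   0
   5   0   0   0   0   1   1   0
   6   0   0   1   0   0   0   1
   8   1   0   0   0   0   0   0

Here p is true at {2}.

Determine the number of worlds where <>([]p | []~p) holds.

6

1: successors {2}; []p | []~p there: 2:T. ✓
2: no successors, so <>([]p | []~p) fails. ✗
3: successors {4}; []p | []~p there: 4:T. ✓
4: successors {5}; []p | []~p there: 5:T. ✓
5: successors {5, 6}; []p | []~p there: 5:T, 6:T. ✓
6: successors {3, 8}; []p | []~p there: 3:T, 8:T. ✓
8: successors {1}; []p | []~p there: 1:T. ✓
Satisfying worlds: {1, 3, 4, 5, 6, 8}.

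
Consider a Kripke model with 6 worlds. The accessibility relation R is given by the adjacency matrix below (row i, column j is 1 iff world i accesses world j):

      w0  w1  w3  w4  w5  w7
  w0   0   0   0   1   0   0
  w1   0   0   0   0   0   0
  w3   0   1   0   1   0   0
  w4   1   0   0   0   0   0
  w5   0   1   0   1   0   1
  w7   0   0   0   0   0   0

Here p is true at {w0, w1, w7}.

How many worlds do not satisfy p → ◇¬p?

2

w0: p is T, ◇¬p is T. ✓
w1: p is T, ◇¬p is F. ✗
w3: p is F, ◇¬p is T. ✓
w4: p is F, ◇¬p is F. ✓
w5: p is F, ◇¬p is T. ✓
w7: p is T, ◇¬p is F. ✗
Satisfying worlds: {w0, w3, w4, w5}.
So p → ◇¬p fails at the other 2 worlds.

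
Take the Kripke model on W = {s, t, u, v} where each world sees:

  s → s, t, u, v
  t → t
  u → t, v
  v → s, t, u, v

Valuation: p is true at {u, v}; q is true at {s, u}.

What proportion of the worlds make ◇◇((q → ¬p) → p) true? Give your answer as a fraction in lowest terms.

3/4

s: successors {s, t, u, v}; ◇((q → ¬p) → p) there: s:T, t:F, u:T, v:T. ✓
t: successors {t}; ◇((q → ¬p) → p) there: t:F. ✗
u: successors {t, v}; ◇((q → ¬p) → p) there: t:F, v:T. ✓
v: successors {s, t, u, v}; ◇((q → ¬p) → p) there: s:T, t:F, u:T, v:T. ✓
That's 3 of 4 worlds, so 3/4.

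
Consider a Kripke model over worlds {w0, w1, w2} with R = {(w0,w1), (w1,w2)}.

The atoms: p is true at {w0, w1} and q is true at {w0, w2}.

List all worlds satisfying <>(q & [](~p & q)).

{w1}

w0: successors {w1}; q & [](~p & q) there: w1:F. ✗
w1: successors {w2}; q & [](~p & q) there: w2:T. ✓
w2: no successors, so <>(q & [](~p & q)) fails. ✗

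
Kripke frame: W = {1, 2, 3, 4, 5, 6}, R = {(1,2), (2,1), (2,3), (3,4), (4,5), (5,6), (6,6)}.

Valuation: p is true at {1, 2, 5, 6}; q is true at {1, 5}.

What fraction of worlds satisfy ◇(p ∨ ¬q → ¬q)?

1: successors {2}; p ∨ ¬q → ¬q there: 2:T. ✓
2: successors {1, 3}; p ∨ ¬q → ¬q there: 1:F, 3:T. ✓
3: successors {4}; p ∨ ¬q → ¬q there: 4:T. ✓
4: successors {5}; p ∨ ¬q → ¬q there: 5:F. ✗
5: successors {6}; p ∨ ¬q → ¬q there: 6:T. ✓
6: successors {6}; p ∨ ¬q → ¬q there: 6:T. ✓
That's 5 of 6 worlds, so 5/6.

5/6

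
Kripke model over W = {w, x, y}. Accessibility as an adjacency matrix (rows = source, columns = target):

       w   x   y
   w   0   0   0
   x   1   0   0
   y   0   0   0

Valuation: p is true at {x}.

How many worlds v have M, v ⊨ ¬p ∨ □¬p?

3

w: ¬p is T, □¬p is T. ✓
x: ¬p is F, □¬p is T. ✓
y: ¬p is T, □¬p is T. ✓
Satisfying worlds: {w, x, y}.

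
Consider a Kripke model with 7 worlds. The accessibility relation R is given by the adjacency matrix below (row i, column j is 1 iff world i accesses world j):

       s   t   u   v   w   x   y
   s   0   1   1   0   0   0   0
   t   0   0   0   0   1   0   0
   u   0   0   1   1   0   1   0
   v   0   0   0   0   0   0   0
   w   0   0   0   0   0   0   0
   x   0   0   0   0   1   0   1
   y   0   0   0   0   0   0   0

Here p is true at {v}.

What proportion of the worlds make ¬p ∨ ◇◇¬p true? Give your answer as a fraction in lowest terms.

s: ¬p is T, ◇◇¬p is T. ✓
t: ¬p is T, ◇◇¬p is F. ✓
u: ¬p is T, ◇◇¬p is T. ✓
v: ¬p is F, ◇◇¬p is F. ✗
w: ¬p is T, ◇◇¬p is F. ✓
x: ¬p is T, ◇◇¬p is F. ✓
y: ¬p is T, ◇◇¬p is F. ✓
That's 6 of 7 worlds, so 6/7.

6/7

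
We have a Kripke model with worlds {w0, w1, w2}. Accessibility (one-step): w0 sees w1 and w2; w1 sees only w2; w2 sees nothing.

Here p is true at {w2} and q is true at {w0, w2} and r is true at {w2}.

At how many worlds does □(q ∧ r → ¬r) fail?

w0: successors {w1, w2}; q ∧ r → ¬r there: w1:T, w2:F. ✗
w1: successors {w2}; q ∧ r → ¬r there: w2:F. ✗
w2: no successors, so □(q ∧ r → ¬r) holds vacuously. ✓
Satisfying worlds: {w2}.
So □(q ∧ r → ¬r) fails at the other 2 worlds.

2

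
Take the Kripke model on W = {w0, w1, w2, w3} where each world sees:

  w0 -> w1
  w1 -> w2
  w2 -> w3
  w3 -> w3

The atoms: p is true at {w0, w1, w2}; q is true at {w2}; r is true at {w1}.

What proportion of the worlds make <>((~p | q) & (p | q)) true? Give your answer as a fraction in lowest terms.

1/4

w0: successors {w1}; (~p | q) & (p | q) there: w1:F. ✗
w1: successors {w2}; (~p | q) & (p | q) there: w2:T. ✓
w2: successors {w3}; (~p | q) & (p | q) there: w3:F. ✗
w3: successors {w3}; (~p | q) & (p | q) there: w3:F. ✗
That's 1 of 4 worlds, so 1/4.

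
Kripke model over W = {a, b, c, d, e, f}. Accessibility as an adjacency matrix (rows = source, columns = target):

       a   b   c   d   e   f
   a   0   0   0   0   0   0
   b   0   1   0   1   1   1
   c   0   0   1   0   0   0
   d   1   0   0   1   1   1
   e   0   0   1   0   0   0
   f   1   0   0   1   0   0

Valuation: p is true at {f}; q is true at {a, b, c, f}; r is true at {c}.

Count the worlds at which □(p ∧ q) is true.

a: no successors, so □(p ∧ q) holds vacuously. ✓
b: successors {b, d, e, f}; p ∧ q there: b:F, d:F, e:F, f:T. ✗
c: successors {c}; p ∧ q there: c:F. ✗
d: successors {a, d, e, f}; p ∧ q there: a:F, d:F, e:F, f:T. ✗
e: successors {c}; p ∧ q there: c:F. ✗
f: successors {a, d}; p ∧ q there: a:F, d:F. ✗
Satisfying worlds: {a}.

1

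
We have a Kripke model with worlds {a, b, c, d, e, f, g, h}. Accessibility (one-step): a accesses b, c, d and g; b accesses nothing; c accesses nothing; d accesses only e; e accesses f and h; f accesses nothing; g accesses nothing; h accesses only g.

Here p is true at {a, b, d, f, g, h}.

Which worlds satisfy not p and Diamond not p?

a: not p is F, Diamond not p is T. ✗
b: not p is F, Diamond not p is F. ✗
c: not p is T, Diamond not p is F. ✗
d: not p is F, Diamond not p is T. ✗
e: not p is T, Diamond not p is F. ✗
f: not p is F, Diamond not p is F. ✗
g: not p is F, Diamond not p is F. ✗
h: not p is F, Diamond not p is F. ✗

∅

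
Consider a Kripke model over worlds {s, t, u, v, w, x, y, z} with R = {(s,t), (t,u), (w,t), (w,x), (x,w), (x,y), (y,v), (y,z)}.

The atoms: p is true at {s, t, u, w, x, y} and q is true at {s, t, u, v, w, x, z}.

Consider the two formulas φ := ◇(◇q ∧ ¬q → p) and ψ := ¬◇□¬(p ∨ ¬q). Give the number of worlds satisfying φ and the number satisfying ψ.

For ◇(◇q ∧ ¬q → p):
s: successors {t}; ◇q ∧ ¬q → p there: t:T. ✓
t: successors {u}; ◇q ∧ ¬q → p there: u:T. ✓
u: no successors, so ◇(◇q ∧ ¬q → p) fails. ✗
v: no successors, so ◇(◇q ∧ ¬q → p) fails. ✗
w: successors {t, x}; ◇q ∧ ¬q → p there: t:T, x:T. ✓
x: successors {w, y}; ◇q ∧ ¬q → p there: w:T, y:T. ✓
y: successors {v, z}; ◇q ∧ ¬q → p there: v:T, z:T. ✓
z: no successors, so ◇(◇q ∧ ¬q → p) fails. ✗
— 5 worlds.
For ¬◇□¬(p ∨ ¬q):
s: ◇□¬(p ∨ ¬q) is F. ✓
t: ◇□¬(p ∨ ¬q) is T. ✗
u: ◇□¬(p ∨ ¬q) is F. ✓
v: ◇□¬(p ∨ ¬q) is F. ✓
w: ◇□¬(p ∨ ¬q) is F. ✓
x: ◇□¬(p ∨ ¬q) is T. ✗
y: ◇□¬(p ∨ ¬q) is T. ✗
z: ◇□¬(p ∨ ¬q) is F. ✓
— 5 worlds.

5 and 5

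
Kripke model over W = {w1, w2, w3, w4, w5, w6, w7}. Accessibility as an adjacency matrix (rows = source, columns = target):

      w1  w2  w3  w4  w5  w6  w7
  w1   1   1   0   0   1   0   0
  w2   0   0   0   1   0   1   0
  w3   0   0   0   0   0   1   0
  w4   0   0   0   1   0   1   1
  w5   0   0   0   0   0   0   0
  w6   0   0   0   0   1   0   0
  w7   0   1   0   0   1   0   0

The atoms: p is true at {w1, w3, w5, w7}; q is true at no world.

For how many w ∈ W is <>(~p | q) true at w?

w1: successors {w1, w2, w5}; ~p | q there: w1:F, w2:T, w5:F. ✓
w2: successors {w4, w6}; ~p | q there: w4:T, w6:T. ✓
w3: successors {w6}; ~p | q there: w6:T. ✓
w4: successors {w4, w6, w7}; ~p | q there: w4:T, w6:T, w7:F. ✓
w5: no successors, so <>(~p | q) fails. ✗
w6: successors {w5}; ~p | q there: w5:F. ✗
w7: successors {w2, w5}; ~p | q there: w2:T, w5:F. ✓
Satisfying worlds: {w1, w2, w3, w4, w7}.

5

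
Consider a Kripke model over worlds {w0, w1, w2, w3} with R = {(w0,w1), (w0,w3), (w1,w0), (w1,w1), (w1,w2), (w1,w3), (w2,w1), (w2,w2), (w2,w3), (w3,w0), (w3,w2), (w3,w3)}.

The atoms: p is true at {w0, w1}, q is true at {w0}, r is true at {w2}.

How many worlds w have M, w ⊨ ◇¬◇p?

0

w0: successors {w1, w3}; ¬◇p there: w1:F, w3:F. ✗
w1: successors {w0, w1, w2, w3}; ¬◇p there: w0:F, w1:F, w2:F, w3:F. ✗
w2: successors {w1, w2, w3}; ¬◇p there: w1:F, w2:F, w3:F. ✗
w3: successors {w0, w2, w3}; ¬◇p there: w0:F, w2:F, w3:F. ✗
Satisfying worlds: ∅.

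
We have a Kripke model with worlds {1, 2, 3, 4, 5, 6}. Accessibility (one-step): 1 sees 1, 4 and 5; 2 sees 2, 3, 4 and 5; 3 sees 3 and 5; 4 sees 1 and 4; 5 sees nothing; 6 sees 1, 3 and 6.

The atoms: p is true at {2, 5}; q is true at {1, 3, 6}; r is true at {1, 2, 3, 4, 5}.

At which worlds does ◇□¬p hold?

{1, 2, 3, 4, 6}

1: successors {1, 4, 5}; □¬p there: 1:F, 4:T, 5:T. ✓
2: successors {2, 3, 4, 5}; □¬p there: 2:F, 3:F, 4:T, 5:T. ✓
3: successors {3, 5}; □¬p there: 3:F, 5:T. ✓
4: successors {1, 4}; □¬p there: 1:F, 4:T. ✓
5: no successors, so ◇□¬p fails. ✗
6: successors {1, 3, 6}; □¬p there: 1:F, 3:F, 6:T. ✓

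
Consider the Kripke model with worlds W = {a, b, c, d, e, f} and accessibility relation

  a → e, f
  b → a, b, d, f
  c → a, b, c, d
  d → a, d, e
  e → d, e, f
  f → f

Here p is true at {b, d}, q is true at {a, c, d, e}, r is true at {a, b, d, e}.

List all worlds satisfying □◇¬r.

{a, f}

a: successors {e, f}; ◇¬r there: e:T, f:T. ✓
b: successors {a, b, d, f}; ◇¬r there: a:T, b:T, d:F, f:T. ✗
c: successors {a, b, c, d}; ◇¬r there: a:T, b:T, c:T, d:F. ✗
d: successors {a, d, e}; ◇¬r there: a:T, d:F, e:T. ✗
e: successors {d, e, f}; ◇¬r there: d:F, e:T, f:T. ✗
f: successors {f}; ◇¬r there: f:T. ✓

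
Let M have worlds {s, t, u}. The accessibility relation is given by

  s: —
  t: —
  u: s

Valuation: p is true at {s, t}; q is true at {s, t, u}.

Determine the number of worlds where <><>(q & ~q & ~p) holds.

0

s: no successors, so <><>(q & ~q & ~p) fails. ✗
t: no successors, so <><>(q & ~q & ~p) fails. ✗
u: successors {s}; <>(q & ~q & ~p) there: s:F. ✗
Satisfying worlds: ∅.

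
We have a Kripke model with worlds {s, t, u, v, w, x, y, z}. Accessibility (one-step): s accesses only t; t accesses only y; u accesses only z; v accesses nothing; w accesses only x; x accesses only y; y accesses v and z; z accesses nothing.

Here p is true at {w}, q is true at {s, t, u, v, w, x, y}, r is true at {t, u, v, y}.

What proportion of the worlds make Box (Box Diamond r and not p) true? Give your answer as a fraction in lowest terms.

3/4

s: successors {t}; Box Diamond r and not p there: t:T. ✓
t: successors {y}; Box Diamond r and not p there: y:F. ✗
u: successors {z}; Box Diamond r and not p there: z:T. ✓
v: no successors, so Box (Box Diamond r and not p) holds vacuously. ✓
w: successors {x}; Box Diamond r and not p there: x:T. ✓
x: successors {y}; Box Diamond r and not p there: y:F. ✗
y: successors {v, z}; Box Diamond r and not p there: v:T, z:T. ✓
z: no successors, so Box (Box Diamond r and not p) holds vacuously. ✓
That's 6 of 8 worlds, so 6/8 = 3/4.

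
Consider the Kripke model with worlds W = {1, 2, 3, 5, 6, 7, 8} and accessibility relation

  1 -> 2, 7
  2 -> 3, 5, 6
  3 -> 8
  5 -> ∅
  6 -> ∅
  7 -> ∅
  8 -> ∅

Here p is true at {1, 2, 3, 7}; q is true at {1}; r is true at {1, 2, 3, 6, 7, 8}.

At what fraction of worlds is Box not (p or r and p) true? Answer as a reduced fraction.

1: successors {2, 7}; not (p or r and p) there: 2:F, 7:F. ✗
2: successors {3, 5, 6}; not (p or r and p) there: 3:F, 5:T, 6:T. ✗
3: successors {8}; not (p or r and p) there: 8:T. ✓
5: no successors, so Box not (p or r and p) holds vacuously. ✓
6: no successors, so Box not (p or r and p) holds vacuously. ✓
7: no successors, so Box not (p or r and p) holds vacuously. ✓
8: no successors, so Box not (p or r and p) holds vacuously. ✓
That's 5 of 7 worlds, so 5/7.

5/7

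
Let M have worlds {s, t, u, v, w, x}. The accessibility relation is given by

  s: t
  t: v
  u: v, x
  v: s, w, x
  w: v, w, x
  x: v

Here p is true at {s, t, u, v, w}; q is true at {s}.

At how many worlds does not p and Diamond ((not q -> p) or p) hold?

s: not p is F, Diamond ((not q -> p) or p) is T. ✗
t: not p is F, Diamond ((not q -> p) or p) is T. ✗
u: not p is F, Diamond ((not q -> p) or p) is T. ✗
v: not p is F, Diamond ((not q -> p) or p) is T. ✗
w: not p is F, Diamond ((not q -> p) or p) is T. ✗
x: not p is T, Diamond ((not q -> p) or p) is T. ✓
Satisfying worlds: {x}.

1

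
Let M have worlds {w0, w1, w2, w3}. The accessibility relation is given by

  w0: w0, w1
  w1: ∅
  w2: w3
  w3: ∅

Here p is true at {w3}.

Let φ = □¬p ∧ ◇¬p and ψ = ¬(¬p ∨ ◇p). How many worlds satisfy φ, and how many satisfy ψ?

1 and 1

For □¬p ∧ ◇¬p:
w0: □¬p is T, ◇¬p is T. ✓
w1: □¬p is T, ◇¬p is F. ✗
w2: □¬p is F, ◇¬p is F. ✗
w3: □¬p is T, ◇¬p is F. ✗
— 1 world.
For ¬(¬p ∨ ◇p):
w0: ¬p ∨ ◇p is T. ✗
w1: ¬p ∨ ◇p is T. ✗
w2: ¬p ∨ ◇p is T. ✗
w3: ¬p ∨ ◇p is F. ✓
— 1 world.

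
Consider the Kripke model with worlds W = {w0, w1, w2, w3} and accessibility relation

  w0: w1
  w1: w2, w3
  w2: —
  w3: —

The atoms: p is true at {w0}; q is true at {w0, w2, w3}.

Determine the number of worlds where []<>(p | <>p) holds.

w0: successors {w1}; <>(p | <>p) there: w1:F. ✗
w1: successors {w2, w3}; <>(p | <>p) there: w2:F, w3:F. ✗
w2: no successors, so []<>(p | <>p) holds vacuously. ✓
w3: no successors, so []<>(p | <>p) holds vacuously. ✓
Satisfying worlds: {w2, w3}.

2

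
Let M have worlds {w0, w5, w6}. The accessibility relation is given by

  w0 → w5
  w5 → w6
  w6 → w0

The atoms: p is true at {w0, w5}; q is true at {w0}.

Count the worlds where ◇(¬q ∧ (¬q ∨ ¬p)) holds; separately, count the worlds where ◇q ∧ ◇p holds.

2 and 1

For ◇(¬q ∧ (¬q ∨ ¬p)):
w0: successors {w5}; ¬q ∧ (¬q ∨ ¬p) there: w5:T. ✓
w5: successors {w6}; ¬q ∧ (¬q ∨ ¬p) there: w6:T. ✓
w6: successors {w0}; ¬q ∧ (¬q ∨ ¬p) there: w0:F. ✗
— 2 worlds.
For ◇q ∧ ◇p:
w0: ◇q is F, ◇p is T. ✗
w5: ◇q is F, ◇p is F. ✗
w6: ◇q is T, ◇p is T. ✓
— 1 world.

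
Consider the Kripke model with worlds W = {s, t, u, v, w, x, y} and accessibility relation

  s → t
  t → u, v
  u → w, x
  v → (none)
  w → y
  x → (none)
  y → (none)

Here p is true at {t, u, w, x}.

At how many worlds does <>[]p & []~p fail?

6

s: <>[]p is F, []~p is F. ✗
t: <>[]p is T, []~p is F. ✗
u: <>[]p is T, []~p is F. ✗
v: <>[]p is F, []~p is T. ✗
w: <>[]p is T, []~p is T. ✓
x: <>[]p is F, []~p is T. ✗
y: <>[]p is F, []~p is T. ✗
Satisfying worlds: {w}.
So <>[]p & []~p fails at the other 6 worlds.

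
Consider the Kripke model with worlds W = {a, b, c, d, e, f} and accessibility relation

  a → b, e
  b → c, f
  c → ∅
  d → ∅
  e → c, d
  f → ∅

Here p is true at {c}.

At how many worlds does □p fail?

a: successors {b, e}; p there: b:F, e:F. ✗
b: successors {c, f}; p there: c:T, f:F. ✗
c: no successors, so □p holds vacuously. ✓
d: no successors, so □p holds vacuously. ✓
e: successors {c, d}; p there: c:T, d:F. ✗
f: no successors, so □p holds vacuously. ✓
Satisfying worlds: {c, d, f}.
So □p fails at the other 3 worlds.

3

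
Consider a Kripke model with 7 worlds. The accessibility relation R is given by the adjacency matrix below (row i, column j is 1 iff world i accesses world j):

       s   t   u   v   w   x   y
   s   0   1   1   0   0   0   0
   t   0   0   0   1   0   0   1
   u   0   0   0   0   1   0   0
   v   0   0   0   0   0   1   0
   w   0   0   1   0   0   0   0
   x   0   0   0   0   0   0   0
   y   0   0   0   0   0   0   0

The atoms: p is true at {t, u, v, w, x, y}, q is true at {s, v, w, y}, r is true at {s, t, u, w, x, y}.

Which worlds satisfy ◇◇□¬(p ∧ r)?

s: successors {t, u}; ◇□¬(p ∧ r) there: t:T, u:F. ✓
t: successors {v, y}; ◇□¬(p ∧ r) there: v:T, y:F. ✓
u: successors {w}; ◇□¬(p ∧ r) there: w:F. ✗
v: successors {x}; ◇□¬(p ∧ r) there: x:F. ✗
w: successors {u}; ◇□¬(p ∧ r) there: u:F. ✗
x: no successors, so ◇◇□¬(p ∧ r) fails. ✗
y: no successors, so ◇◇□¬(p ∧ r) fails. ✗

{s, t}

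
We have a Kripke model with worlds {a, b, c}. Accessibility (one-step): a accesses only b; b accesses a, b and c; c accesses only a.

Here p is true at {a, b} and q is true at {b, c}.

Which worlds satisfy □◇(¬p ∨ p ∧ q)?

a: successors {b}; ◇(¬p ∨ p ∧ q) there: b:T. ✓
b: successors {a, b, c}; ◇(¬p ∨ p ∧ q) there: a:T, b:T, c:F. ✗
c: successors {a}; ◇(¬p ∨ p ∧ q) there: a:T. ✓

{a, c}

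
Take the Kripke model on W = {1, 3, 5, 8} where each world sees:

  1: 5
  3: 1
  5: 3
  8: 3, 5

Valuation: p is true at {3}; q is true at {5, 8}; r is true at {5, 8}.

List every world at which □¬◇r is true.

1: successors {5}; ¬◇r there: 5:T. ✓
3: successors {1}; ¬◇r there: 1:F. ✗
5: successors {3}; ¬◇r there: 3:T. ✓
8: successors {3, 5}; ¬◇r there: 3:T, 5:T. ✓

{1, 5, 8}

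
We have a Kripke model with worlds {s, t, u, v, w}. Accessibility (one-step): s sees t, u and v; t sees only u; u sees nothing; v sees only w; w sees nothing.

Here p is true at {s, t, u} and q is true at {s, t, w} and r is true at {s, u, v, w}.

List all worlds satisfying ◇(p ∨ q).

s: successors {t, u, v}; p ∨ q there: t:T, u:T, v:F. ✓
t: successors {u}; p ∨ q there: u:T. ✓
u: no successors, so ◇(p ∨ q) fails. ✗
v: successors {w}; p ∨ q there: w:T. ✓
w: no successors, so ◇(p ∨ q) fails. ✗

{s, t, v}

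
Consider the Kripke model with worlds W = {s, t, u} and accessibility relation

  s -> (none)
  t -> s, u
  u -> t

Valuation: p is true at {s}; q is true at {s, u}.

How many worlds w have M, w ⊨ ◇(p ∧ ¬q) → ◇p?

s: ◇(p ∧ ¬q) is F, ◇p is F. ✓
t: ◇(p ∧ ¬q) is F, ◇p is T. ✓
u: ◇(p ∧ ¬q) is F, ◇p is F. ✓
Satisfying worlds: {s, t, u}.

3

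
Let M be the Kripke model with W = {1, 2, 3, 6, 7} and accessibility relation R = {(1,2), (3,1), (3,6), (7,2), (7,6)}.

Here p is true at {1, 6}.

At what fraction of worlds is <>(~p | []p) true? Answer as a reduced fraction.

3/5

1: successors {2}; ~p | []p there: 2:T. ✓
2: no successors, so <>(~p | []p) fails. ✗
3: successors {1, 6}; ~p | []p there: 1:F, 6:T. ✓
6: no successors, so <>(~p | []p) fails. ✗
7: successors {2, 6}; ~p | []p there: 2:T, 6:T. ✓
That's 3 of 5 worlds, so 3/5.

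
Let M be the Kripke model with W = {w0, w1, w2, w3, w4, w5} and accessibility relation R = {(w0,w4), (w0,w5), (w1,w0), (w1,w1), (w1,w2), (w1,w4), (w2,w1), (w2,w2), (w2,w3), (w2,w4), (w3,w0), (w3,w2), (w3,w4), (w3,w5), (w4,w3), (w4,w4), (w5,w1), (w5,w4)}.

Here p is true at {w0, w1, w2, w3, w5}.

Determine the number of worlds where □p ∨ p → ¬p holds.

w0: □p ∨ p is T, ¬p is F. ✗
w1: □p ∨ p is T, ¬p is F. ✗
w2: □p ∨ p is T, ¬p is F. ✗
w3: □p ∨ p is T, ¬p is F. ✗
w4: □p ∨ p is F, ¬p is T. ✓
w5: □p ∨ p is T, ¬p is F. ✗
Satisfying worlds: {w4}.

1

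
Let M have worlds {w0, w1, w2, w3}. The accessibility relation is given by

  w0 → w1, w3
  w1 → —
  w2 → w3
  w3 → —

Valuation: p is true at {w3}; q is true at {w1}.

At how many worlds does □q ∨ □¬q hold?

w0: □q is F, □¬q is F. ✗
w1: □q is T, □¬q is T. ✓
w2: □q is F, □¬q is T. ✓
w3: □q is T, □¬q is T. ✓
Satisfying worlds: {w1, w2, w3}.

3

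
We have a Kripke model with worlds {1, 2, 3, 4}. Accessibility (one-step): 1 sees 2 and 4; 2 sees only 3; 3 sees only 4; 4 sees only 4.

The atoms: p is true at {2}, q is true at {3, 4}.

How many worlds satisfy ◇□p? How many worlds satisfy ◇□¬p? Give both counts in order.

For ◇□p:
1: successors {2, 4}; □p there: 2:F, 4:F. ✗
2: successors {3}; □p there: 3:F. ✗
3: successors {4}; □p there: 4:F. ✗
4: successors {4}; □p there: 4:F. ✗
— 0 worlds.
For ◇□¬p:
1: successors {2, 4}; □¬p there: 2:T, 4:T. ✓
2: successors {3}; □¬p there: 3:T. ✓
3: successors {4}; □¬p there: 4:T. ✓
4: successors {4}; □¬p there: 4:T. ✓
— 4 worlds.

0 and 4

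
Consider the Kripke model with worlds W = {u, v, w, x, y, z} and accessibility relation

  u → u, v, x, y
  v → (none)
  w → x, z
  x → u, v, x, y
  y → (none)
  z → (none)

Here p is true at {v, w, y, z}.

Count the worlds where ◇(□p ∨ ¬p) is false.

u: successors {u, v, x, y}; □p ∨ ¬p there: u:T, v:T, x:T, y:T. ✓
v: no successors, so ◇(□p ∨ ¬p) fails. ✗
w: successors {x, z}; □p ∨ ¬p there: x:T, z:T. ✓
x: successors {u, v, x, y}; □p ∨ ¬p there: u:T, v:T, x:T, y:T. ✓
y: no successors, so ◇(□p ∨ ¬p) fails. ✗
z: no successors, so ◇(□p ∨ ¬p) fails. ✗
Satisfying worlds: {u, w, x}.
So ◇(□p ∨ ¬p) fails at the other 3 worlds.

3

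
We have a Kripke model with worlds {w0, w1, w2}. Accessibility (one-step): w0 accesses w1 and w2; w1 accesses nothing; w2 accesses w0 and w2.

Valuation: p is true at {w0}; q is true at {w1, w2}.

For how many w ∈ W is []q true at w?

2

w0: successors {w1, w2}; q there: w1:T, w2:T. ✓
w1: no successors, so []q holds vacuously. ✓
w2: successors {w0, w2}; q there: w0:F, w2:T. ✗
Satisfying worlds: {w0, w1}.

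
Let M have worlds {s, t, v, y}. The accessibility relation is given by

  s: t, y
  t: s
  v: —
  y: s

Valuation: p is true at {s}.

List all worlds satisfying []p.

{t, v, y}

s: successors {t, y}; p there: t:F, y:F. ✗
t: successors {s}; p there: s:T. ✓
v: no successors, so []p holds vacuously. ✓
y: successors {s}; p there: s:T. ✓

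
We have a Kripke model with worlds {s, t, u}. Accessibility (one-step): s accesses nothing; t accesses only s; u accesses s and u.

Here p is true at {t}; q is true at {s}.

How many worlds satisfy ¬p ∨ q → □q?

2

s: ¬p ∨ q is T, □q is T. ✓
t: ¬p ∨ q is F, □q is T. ✓
u: ¬p ∨ q is T, □q is F. ✗
Satisfying worlds: {s, t}.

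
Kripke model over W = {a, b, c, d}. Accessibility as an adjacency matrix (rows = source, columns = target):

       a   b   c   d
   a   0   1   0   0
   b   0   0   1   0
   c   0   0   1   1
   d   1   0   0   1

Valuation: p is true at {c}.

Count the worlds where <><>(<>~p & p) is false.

1

a: successors {b}; <>(<>~p & p) there: b:T. ✓
b: successors {c}; <>(<>~p & p) there: c:T. ✓
c: successors {c, d}; <>(<>~p & p) there: c:T, d:F. ✓
d: successors {a, d}; <>(<>~p & p) there: a:F, d:F. ✗
Satisfying worlds: {a, b, c}.
So <><>(<>~p & p) fails at the other 1 world.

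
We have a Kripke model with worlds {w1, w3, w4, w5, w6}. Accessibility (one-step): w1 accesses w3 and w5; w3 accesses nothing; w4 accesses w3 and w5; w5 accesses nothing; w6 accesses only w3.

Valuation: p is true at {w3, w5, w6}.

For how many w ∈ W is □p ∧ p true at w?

w1: □p is T, p is F. ✗
w3: □p is T, p is T. ✓
w4: □p is T, p is F. ✗
w5: □p is T, p is T. ✓
w6: □p is T, p is T. ✓
Satisfying worlds: {w3, w5, w6}.

3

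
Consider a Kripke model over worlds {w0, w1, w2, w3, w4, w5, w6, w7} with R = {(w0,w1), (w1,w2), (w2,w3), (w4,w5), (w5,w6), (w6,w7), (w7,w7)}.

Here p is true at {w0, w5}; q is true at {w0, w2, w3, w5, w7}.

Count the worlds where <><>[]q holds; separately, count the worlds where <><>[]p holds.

For <><>[]q:
w0: successors {w1}; <>[]q there: w1:T. ✓
w1: successors {w2}; <>[]q there: w2:T. ✓
w2: successors {w3}; <>[]q there: w3:F. ✗
w3: no successors, so <><>[]q fails. ✗
w4: successors {w5}; <>[]q there: w5:T. ✓
w5: successors {w6}; <>[]q there: w6:T. ✓
w6: successors {w7}; <>[]q there: w7:T. ✓
w7: successors {w7}; <>[]q there: w7:T. ✓
— 6 worlds.
For <><>[]p:
w0: successors {w1}; <>[]p there: w1:F. ✗
w1: successors {w2}; <>[]p there: w2:T. ✓
w2: successors {w3}; <>[]p there: w3:F. ✗
w3: no successors, so <><>[]p fails. ✗
w4: successors {w5}; <>[]p there: w5:F. ✗
w5: successors {w6}; <>[]p there: w6:F. ✗
w6: successors {w7}; <>[]p there: w7:F. ✗
w7: successors {w7}; <>[]p there: w7:F. ✗
— 1 world.

6 and 1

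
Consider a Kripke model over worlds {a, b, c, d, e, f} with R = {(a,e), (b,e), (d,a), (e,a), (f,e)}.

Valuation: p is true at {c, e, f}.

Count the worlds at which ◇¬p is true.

a: successors {e}; ¬p there: e:F. ✗
b: successors {e}; ¬p there: e:F. ✗
c: no successors, so ◇¬p fails. ✗
d: successors {a}; ¬p there: a:T. ✓
e: successors {a}; ¬p there: a:T. ✓
f: successors {e}; ¬p there: e:F. ✗
Satisfying worlds: {d, e}.

2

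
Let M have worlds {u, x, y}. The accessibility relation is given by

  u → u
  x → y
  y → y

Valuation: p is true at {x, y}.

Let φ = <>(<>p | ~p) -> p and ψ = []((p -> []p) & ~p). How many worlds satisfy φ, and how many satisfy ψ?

For <>(<>p | ~p) -> p:
u: <>(<>p | ~p) is T, p is F. ✗
x: <>(<>p | ~p) is T, p is T. ✓
y: <>(<>p | ~p) is T, p is T. ✓
— 2 worlds.
For []((p -> []p) & ~p):
u: successors {u}; (p -> []p) & ~p there: u:T. ✓
x: successors {y}; (p -> []p) & ~p there: y:F. ✗
y: successors {y}; (p -> []p) & ~p there: y:F. ✗
— 1 world.

2 and 1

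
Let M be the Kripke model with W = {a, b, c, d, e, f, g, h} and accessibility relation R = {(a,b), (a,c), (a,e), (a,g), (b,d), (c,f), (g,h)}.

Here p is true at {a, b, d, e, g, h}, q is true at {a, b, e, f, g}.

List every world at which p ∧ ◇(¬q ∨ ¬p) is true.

{a, b, g}

a: p is T, ◇(¬q ∨ ¬p) is T. ✓
b: p is T, ◇(¬q ∨ ¬p) is T. ✓
c: p is F, ◇(¬q ∨ ¬p) is T. ✗
d: p is T, ◇(¬q ∨ ¬p) is F. ✗
e: p is T, ◇(¬q ∨ ¬p) is F. ✗
f: p is F, ◇(¬q ∨ ¬p) is F. ✗
g: p is T, ◇(¬q ∨ ¬p) is T. ✓
h: p is T, ◇(¬q ∨ ¬p) is F. ✗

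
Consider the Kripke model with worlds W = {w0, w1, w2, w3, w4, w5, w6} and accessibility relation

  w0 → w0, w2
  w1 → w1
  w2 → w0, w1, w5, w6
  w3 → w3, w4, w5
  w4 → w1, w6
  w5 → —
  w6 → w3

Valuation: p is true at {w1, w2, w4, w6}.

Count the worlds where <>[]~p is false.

4

w0: successors {w0, w2}; []~p there: w0:F, w2:F. ✗
w1: successors {w1}; []~p there: w1:F. ✗
w2: successors {w0, w1, w5, w6}; []~p there: w0:F, w1:F, w5:T, w6:T. ✓
w3: successors {w3, w4, w5}; []~p there: w3:F, w4:F, w5:T. ✓
w4: successors {w1, w6}; []~p there: w1:F, w6:T. ✓
w5: no successors, so <>[]~p fails. ✗
w6: successors {w3}; []~p there: w3:F. ✗
Satisfying worlds: {w2, w3, w4}.
So <>[]~p fails at the other 4 worlds.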